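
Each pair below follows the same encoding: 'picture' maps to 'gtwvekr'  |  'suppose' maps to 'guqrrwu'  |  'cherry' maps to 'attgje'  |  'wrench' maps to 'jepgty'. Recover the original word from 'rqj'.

hop

The word is reversed, then every letter is shifted forward by 2.
Reversing it on rqj: shift back: r−2=p, q−2=o, j−2=h → poh; then reverse → hop.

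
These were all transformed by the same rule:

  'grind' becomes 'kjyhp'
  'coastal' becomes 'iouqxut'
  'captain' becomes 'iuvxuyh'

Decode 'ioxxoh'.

g(6)→k(10) and r(17)→j(9) fit y≡7x+20 (mod 26); the inverse of 7 mod 26 is 15. Each letter's alphabet position (a=0..z=25) is mapped through 7·x+20 mod 26 — an affine cipher.
Reversing it on ioxxoh: i(8)→15·(8−20)≡2=c; o(14)→15·(14−20)≡14=o; x(23)→15·(23−20)≡19=t; x(23)→15·(23−20)≡19=t; o(14)→15·(14−20)≡14=o; h(7)→15·(7−20)≡13=n (all mod 26).

cotton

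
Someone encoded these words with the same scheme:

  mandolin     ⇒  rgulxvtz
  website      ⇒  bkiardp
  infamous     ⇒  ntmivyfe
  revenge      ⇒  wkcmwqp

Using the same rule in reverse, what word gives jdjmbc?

excess

In mandolin: m→r is +5, a→g is +6, n→u is +7, d→l is +8 — the shift increases by 1 each position. The shift increases by 1 at each position, starting from +5: 5, 6, 7, ….
Undoing it on jdjmbc: j−5=e, d−6=x, j−7=c, m−8=e, b−9=s, c−10=s.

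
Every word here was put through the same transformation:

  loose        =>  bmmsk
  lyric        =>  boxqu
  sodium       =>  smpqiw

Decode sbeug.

slack

l(11)→b(1) and o(14)→m(12) fit y≡21x+4 (mod 26); the inverse of 21 mod 26 is 5. Treating letters as 0–25, the rule is x ↦ 21x + 4 (mod 26).
Reversing it on sbeug: s(18)→5·(18−4)≡18=s; b(1)→5·(1−4)≡11=l; e(4)→5·(4−4)≡0=a; u(20)→5·(20−4)≡2=c; g(6)→5·(6−4)≡10=k (all mod 26).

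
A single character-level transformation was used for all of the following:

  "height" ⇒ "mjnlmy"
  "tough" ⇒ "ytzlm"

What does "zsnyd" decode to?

Compare letters: h→m is +5, e→j is +5, i→n is +5 — a constant shift. Every letter moves 5 places later in the alphabet, wrapping around z→a.
Decoding zsnyd: z−5=u, s−5=n, n−5=i, y−5=t, d−5=y.

unity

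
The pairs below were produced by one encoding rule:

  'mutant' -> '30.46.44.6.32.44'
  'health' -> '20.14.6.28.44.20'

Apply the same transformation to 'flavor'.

m(#13)→30 and u(#21)→46: differences scale by 2, so n = 2·pos + 4. With a=1..z=26, the number is 2·pos + 4.
For flavor: f=6→16, l=12→28, a=1→6, v=22→48, o=15→34, r=18→40.

16.28.6.48.34.40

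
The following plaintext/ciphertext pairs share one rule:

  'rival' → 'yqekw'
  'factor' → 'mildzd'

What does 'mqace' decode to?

In rival: r→y is +7, i→q is +8, v→e is +9, a→k is +10 — the shift increases by 1 each position. The shift increases by 1 at each position, starting from +7: 7, 8, 9, ….
Decoding mqace: m−7=f, q−8=i, a−9=r, c−10=s, e−11=t.

first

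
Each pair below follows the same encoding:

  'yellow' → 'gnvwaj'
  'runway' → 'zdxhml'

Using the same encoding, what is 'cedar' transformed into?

In yellow: y→g is +8, e→n is +9, l→v is +10, l→w is +11 — the shift increases by 1 each position. The shift increases by 1 at each position, starting from +8: 8, 9, 10, ….
On cedar: c+8=k, e+9=n, d+10=n, a+11=l, r+12=d.

knnld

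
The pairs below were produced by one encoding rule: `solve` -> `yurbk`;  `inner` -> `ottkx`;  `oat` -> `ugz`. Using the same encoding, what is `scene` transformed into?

yiktk

Compare letters: s→y is +6, o→u is +6, l→r is +6 — a constant shift. Every letter moves 6 places later in the alphabet, wrapping around z→a.
For scene: s+6=y, c+6=i, e+6=k, n+6=t, e+6=k.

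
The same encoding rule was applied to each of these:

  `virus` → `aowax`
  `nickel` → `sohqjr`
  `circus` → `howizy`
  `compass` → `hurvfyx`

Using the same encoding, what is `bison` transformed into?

goxus

Shifts by position in virus: pos 0: v→a (+5), pos 1: i→o (+6), pos 2: r→w (+5), pos 3: u→a (+6) — repeating every 2. It's a Vigenère-style cipher with numeric key [5,6]: position i shifts by key[i mod 2].
Applying it to bison: b+5=g, i+6=o, s+5=x, o+6=u, n+5=s.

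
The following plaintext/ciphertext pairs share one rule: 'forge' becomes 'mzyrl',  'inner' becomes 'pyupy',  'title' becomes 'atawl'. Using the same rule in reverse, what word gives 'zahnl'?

It's a Vigenère-style cipher with numeric key [7,11]: position i shifts by key[i mod 2].
Decoding zahnl: z−7=s, a−11=p, h−7=a, n−11=c, l−7=e.

space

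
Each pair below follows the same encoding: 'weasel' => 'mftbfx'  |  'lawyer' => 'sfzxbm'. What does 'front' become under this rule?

uopsg

The word is reversed, then every letter is shifted forward by 1.
On front: reverse → tnorf; then shift: t+1=u, n+1=o, o+1=p, r+1=s, f+1=g.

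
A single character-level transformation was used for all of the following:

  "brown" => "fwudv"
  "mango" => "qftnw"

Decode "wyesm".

Letter i (0-indexed) is shifted by i+4, so successive shifts are 4, 5, 6, ….
Decoding wyesm: w−4=s, y−5=t, e−6=y, s−7=l, m−8=e.

style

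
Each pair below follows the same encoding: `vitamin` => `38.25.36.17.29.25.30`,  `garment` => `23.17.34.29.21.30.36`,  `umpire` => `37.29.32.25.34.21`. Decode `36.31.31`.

too

v is letter #22 and maps to 38: an offset of 16. Each letter is replaced by its alphabet position (a=1..z=26) + 16.
Reversing it on 36.31.31: 36→(36−16)÷1=20=t, 31→(31−16)÷1=15=o, 31→(31−16)÷1=15=o.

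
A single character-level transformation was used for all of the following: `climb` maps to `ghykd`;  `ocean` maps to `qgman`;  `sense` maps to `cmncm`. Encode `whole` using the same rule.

c(2)→g(6) and l(11)→h(7) fit y≡3x+0 (mod 26); the inverse of 3 mod 26 is 9. This is an affine cipher: with a=0,…,z=25, each position x becomes (3x+0) mod 26.
Applying it to whole: w(22)→3·22+0≡14=o; h(7)→3·7+0≡21=v; o(14)→3·14+0≡16=q; l(11)→3·11+0≡7=h; e(4)→3·4+0≡12=m (all mod 26).

ovqhm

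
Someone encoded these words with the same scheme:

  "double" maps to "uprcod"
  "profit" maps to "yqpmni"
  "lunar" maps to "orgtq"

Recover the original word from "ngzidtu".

instead

Each letter's alphabet position (a=0..z=25) is mapped through 9·x+19 mod 26 — an affine cipher.
Decoding ngzidtu: n(13)→3·(13−19)≡8=i; g(6)→3·(6−19)≡13=n; z(25)→3·(25−19)≡18=s; i(8)→3·(8−19)≡19=t; d(3)→3·(3−19)≡4=e; t(19)→3·(19−19)≡0=a; u(20)→3·(20−19)≡3=d (all mod 26).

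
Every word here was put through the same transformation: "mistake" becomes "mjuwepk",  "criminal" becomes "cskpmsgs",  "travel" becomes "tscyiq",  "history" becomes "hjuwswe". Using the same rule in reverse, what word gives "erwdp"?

equal

In mistake: m→m is +0, i→j is +1, s→u is +2, t→w is +3 — the shift increases by 1 each position. The shift increases by 1 at each position, starting from +0: 0, 1, 2, ….
Decoding erwdp: e−0=e, r−1=q, w−2=u, d−3=a, p−4=l.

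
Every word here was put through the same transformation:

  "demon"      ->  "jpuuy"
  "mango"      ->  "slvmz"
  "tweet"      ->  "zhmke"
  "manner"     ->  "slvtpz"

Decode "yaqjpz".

Shifts by position in demon: pos 0: d→j (+6), pos 1: e→p (+11), pos 2: m→u (+8), pos 3: o→u (+6), pos 4: n→y (+11) — repeating every 3. The shifts repeat in a cycle of length 3: positions 0,1,… shift by +6, +11, +8, then the pattern repeats.
Undoing it on yaqjpz: y−6=s, a−11=p, q−8=i, j−6=d, p−11=e, z−8=r.

spider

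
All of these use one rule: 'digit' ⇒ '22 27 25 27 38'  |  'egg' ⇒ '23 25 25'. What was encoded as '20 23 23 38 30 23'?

d is letter #4 and maps to 22: an offset of 18. The number is (letter's place in the alphabet, a=1) + 18.
Undoing it on 20 23 23 38 30 23: 20→(20−18)÷1=2=b, 23→(23−18)÷1=5=e, 23→(23−18)÷1=5=e, 38→(38−18)÷1=20=t, 30→(30−18)÷1=12=l, 23→(23−18)÷1=5=e.

beetle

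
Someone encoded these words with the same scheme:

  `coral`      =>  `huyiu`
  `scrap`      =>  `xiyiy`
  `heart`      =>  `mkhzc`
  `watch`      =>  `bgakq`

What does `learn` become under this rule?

qkhzw

In coral: c→h is +5, o→u is +6, r→y is +7, a→i is +8 — the shift increases by 1 each position. Each letter shifts forward by (position + 5), i.e. 5, 6, 7, … — the shift grows by one for each successive letter.
On learn: l+5=q, e+6=k, a+7=h, r+8=z, n+9=w.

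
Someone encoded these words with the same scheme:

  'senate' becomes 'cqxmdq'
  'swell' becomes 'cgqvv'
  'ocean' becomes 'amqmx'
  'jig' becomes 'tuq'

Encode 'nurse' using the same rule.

xgbcq

The shift depends on letter class: consonant s→c is +10, but vowel e→q is +12. Two shifts are in play — +12 for a/e/i/o/u, +10 for every other letter.
For nurse: n(cons)+10=x, u(vowel)+12=g, r(cons)+10=b, s(cons)+10=c, e(vowel)+12=q.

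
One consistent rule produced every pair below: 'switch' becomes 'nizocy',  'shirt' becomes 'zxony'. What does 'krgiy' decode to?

scale

The output letters match the input read backwards, each shifted +6: switch reversed is hctiws. Read the word backwards and shift each letter +6.
Undoing it on krgiy: shift back: k−6=e, r−6=l, g−6=a, i−6=c, y−6=s → elacs; then reverse → scale.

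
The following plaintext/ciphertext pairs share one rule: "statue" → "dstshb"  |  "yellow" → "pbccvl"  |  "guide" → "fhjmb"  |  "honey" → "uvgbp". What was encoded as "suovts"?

s(18)→d(3) and t(19)→s(18) fit y≡15x+19 (mod 26); the inverse of 15 mod 26 is 7. Treating letters as 0–25, the rule is x ↦ 15x + 19 (mod 26).
Reversing it on suovts: s(18)→7·(18−19)≡19=t; u(20)→7·(20−19)≡7=h; o(14)→7·(14−19)≡17=r; v(21)→7·(21−19)≡14=o; t(19)→7·(19−19)≡0=a; s(18)→7·(18−19)≡19=t (all mod 26).

throat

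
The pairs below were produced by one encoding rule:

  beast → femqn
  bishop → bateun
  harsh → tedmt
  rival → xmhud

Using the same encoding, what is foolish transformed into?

Two steps: reverse the string, then apply a Caesar shift of +12.
Applying it to foolish: reverse → hsiloof; then shift: h+12=t, s+12=e, i+12=u, l+12=x, o+12=a, o+12=a, f+12=r.

teuxaar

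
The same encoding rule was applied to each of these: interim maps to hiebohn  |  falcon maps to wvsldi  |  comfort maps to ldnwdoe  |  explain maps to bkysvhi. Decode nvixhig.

Treating letters as 0–25, the rule is x ↦ 21x + 21 (mod 26).
Decoding nvixhig: n(13)→5·(13−21)≡12=m; v(21)→5·(21−21)≡0=a; i(8)→5·(8−21)≡13=n; x(23)→5·(23−21)≡10=k; h(7)→5·(7−21)≡8=i; i(8)→5·(8−21)≡13=n; g(6)→5·(6−21)≡3=d (all mod 26).

mankind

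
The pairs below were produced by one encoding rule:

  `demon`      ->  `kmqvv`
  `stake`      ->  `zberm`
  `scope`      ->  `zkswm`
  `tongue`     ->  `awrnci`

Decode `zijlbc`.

safety

The shifts repeat in a cycle of length 3: positions 0,1,… shift by +7, +8, +4, then the pattern repeats.
Undoing it on zijlbc: z−7=s, i−8=a, j−4=f, l−7=e, b−8=t, c−4=y.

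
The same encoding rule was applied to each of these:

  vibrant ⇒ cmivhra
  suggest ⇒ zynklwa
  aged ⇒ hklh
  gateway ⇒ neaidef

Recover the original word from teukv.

mango

It's a Vigenère-style cipher with numeric key [7,4]: position i shifts by key[i mod 2].
Reversing it on teukv: t−7=m, e−4=a, u−7=n, k−4=g, v−7=o.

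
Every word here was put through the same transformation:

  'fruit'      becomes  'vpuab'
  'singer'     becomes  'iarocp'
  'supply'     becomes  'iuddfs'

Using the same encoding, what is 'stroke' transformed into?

ibpkmc

f(5)→v(21) and r(17)→p(15) fit y≡19x+4 (mod 26); the inverse of 19 mod 26 is 11. Treating letters as 0–25, the rule is x ↦ 19x + 4 (mod 26).
Applying it to stroke: s(18)→19·18+4≡8=i; t(19)→19·19+4≡1=b; r(17)→19·17+4≡15=p; o(14)→19·14+4≡10=k; k(10)→19·10+4≡12=m; e(4)→19·4+4≡2=c (all mod 26).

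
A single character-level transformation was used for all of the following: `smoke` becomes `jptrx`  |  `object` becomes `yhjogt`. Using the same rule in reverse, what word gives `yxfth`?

Two steps: reverse the string, then apply a Caesar shift of +5.
Decoding yxfth: shift back: y−5=t, x−5=s, f−5=a, t−5=o, h−5=c → tsaoc; then reverse → coast.

coast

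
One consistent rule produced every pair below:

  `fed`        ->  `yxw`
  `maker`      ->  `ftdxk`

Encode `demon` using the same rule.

Compare letters: f→y is +19, e→x is +19, d→w is +19 — a constant shift. Each letter is shifted forward by 19 in the alphabet (a Caesar shift of +19).
Applying it to demon: d+19=w, e+19=x, m+19=f, o+19=h, n+19=g.

wxfhg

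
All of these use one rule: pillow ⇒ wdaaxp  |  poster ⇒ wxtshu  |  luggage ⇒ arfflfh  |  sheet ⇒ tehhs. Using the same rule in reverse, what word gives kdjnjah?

bicycle

This is an affine cipher: with a=0,…,z=25, each position x becomes (25x+11) mod 26.
Decoding kdjnjah: k(10)→25·(10−11)≡1=b; d(3)→25·(3−11)≡8=i; j(9)→25·(9−11)≡2=c; n(13)→25·(13−11)≡24=y; j(9)→25·(9−11)≡2=c; a(0)→25·(0−11)≡11=l; h(7)→25·(7−11)≡4=e (all mod 26).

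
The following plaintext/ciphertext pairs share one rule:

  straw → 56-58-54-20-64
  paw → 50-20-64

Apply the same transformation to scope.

56-24-48-50-28

The formula is n = 2×(alphabet index, a=1) + 18.
On scope: s=19→56, c=3→24, o=15→48, p=16→50, e=5→28.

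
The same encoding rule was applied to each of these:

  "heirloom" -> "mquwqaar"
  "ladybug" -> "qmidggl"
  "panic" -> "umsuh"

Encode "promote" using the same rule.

The shift depends on letter class: consonant h→m is +5, but vowel e→q is +12. Vowels shift forward by 12 and consonants shift forward by 5.
For promote: p(cons)+5=u, r(cons)+5=w, o(vowel)+12=a, m(cons)+5=r, o(vowel)+12=a, t(cons)+5=y, e(vowel)+12=q.

uwarayq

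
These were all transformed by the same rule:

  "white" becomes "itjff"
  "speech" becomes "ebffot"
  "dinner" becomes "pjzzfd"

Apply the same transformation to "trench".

fdfzot

The shift depends on letter class: consonant w→i is +12, but vowel i→j is +1. Two shifts are in play — +1 for a/e/i/o/u, +12 for every other letter.
For trench: t(cons)+12=f, r(cons)+12=d, e(vowel)+1=f, n(cons)+12=z, c(cons)+12=o, h(cons)+12=t.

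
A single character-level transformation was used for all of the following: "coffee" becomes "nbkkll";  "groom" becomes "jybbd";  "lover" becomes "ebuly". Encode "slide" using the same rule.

c(2)→n(13) and o(14)→b(1) fit y≡25x+15 (mod 26); the inverse of 25 mod 26 is 25. Each letter's alphabet position (a=0..z=25) is mapped through 25·x+15 mod 26 — an affine cipher.
For slide: s(18)→25·18+15≡23=x; l(11)→25·11+15≡4=e; i(8)→25·8+15≡7=h; d(3)→25·3+15≡12=m; e(4)→25·4+15≡11=l (all mod 26).

xehml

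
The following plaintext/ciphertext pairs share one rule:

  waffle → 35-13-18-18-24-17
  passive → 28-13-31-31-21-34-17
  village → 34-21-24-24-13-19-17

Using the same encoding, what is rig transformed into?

w is letter #23 and maps to 35: an offset of 12. The number is (letter's place in the alphabet, a=1) + 12.
For rig: r=18→30, i=9→21, g=7→19.

30-21-19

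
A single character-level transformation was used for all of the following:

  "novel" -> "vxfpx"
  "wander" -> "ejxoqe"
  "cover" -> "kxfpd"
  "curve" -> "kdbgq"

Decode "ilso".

acid

Each letter shifts forward by (position + 8), i.e. 8, 9, 10, … — the shift grows by one for each successive letter.
Undoing it on ilso: i−8=a, l−9=c, s−10=i, o−11=d.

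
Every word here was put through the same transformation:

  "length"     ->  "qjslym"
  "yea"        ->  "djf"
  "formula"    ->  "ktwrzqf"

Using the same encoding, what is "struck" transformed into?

Compare letters: l→q is +5, e→j is +5, n→s is +5 — a constant shift. This is a Caesar cipher with shift 5.
On struck: s+5=x, t+5=y, r+5=w, u+5=z, c+5=h, k+5=p.

xywzhp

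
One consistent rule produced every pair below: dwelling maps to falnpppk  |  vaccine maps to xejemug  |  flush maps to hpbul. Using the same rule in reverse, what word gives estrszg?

compose

Shifts by position in dwelling: pos 0: d→f (+2), pos 1: w→a (+4), pos 2: e→l (+7), pos 3: l→n (+2), pos 4: l→p (+4), pos 5: i→p (+7) — repeating every 3. It's a Vigenère-style cipher with numeric key [2,4,7]: position i shifts by key[i mod 3].
Undoing it on estrszg: e−2=c, s−4=o, t−7=m, r−2=p, s−4=o, z−7=s, g−2=e.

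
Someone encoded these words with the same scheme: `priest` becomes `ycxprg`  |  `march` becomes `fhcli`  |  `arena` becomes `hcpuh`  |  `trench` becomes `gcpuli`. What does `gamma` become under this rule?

p(15)→y(24) and r(17)→c(2) fit y≡15x+7 (mod 26); the inverse of 15 mod 26 is 7. Each letter's alphabet position (a=0..z=25) is mapped through 15·x+7 mod 26 — an affine cipher.
On gamma: g(6)→15·6+7≡19=t; a(0)→15·0+7≡7=h; m(12)→15·12+7≡5=f; m(12)→15·12+7≡5=f; a(0)→15·0+7≡7=h (all mod 26).

thffh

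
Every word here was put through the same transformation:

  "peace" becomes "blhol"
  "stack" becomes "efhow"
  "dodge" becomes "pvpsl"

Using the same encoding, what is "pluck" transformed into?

bxbow

The shift depends on letter class: consonant p→b is +12, but vowel e→l is +7. Two shifts are in play — +7 for a/e/i/o/u, +12 for every other letter.
On pluck: p(cons)+12=b, l(cons)+12=x, u(vowel)+7=b, c(cons)+12=o, k(cons)+12=w.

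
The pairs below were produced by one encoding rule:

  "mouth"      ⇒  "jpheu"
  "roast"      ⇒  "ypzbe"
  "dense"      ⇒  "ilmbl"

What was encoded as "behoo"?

m(12)→j(9) and o(14)→p(15) fit y≡3x+25 (mod 26); the inverse of 3 mod 26 is 9. This is an affine cipher: with a=0,…,z=25, each position x becomes (3x+25) mod 26.
Undoing it on behoo: b(1)→9·(1−25)≡18=s; e(4)→9·(4−25)≡19=t; h(7)→9·(7−25)≡20=u; o(14)→9·(14−25)≡5=f; o(14)→9·(14−25)≡5=f (all mod 26).

stuff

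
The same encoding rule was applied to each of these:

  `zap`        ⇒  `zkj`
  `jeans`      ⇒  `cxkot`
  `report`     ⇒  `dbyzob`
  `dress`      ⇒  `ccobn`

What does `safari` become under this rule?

sbkpkc

The output letters match the input read backwards, each shifted +10: zap reversed is paz. Two steps: reverse the string, then apply a Caesar shift of +10.
For safari: reverse → irafas; then shift: i+10=s, r+10=b, a+10=k, f+10=p, a+10=k, s+10=c.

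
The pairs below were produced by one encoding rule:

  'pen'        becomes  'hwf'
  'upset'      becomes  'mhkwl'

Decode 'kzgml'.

This is a Caesar cipher with shift 18.
Reversing it on kzgml: k−18=s, z−18=h, g−18=o, m−18=u, l−18=t.

shout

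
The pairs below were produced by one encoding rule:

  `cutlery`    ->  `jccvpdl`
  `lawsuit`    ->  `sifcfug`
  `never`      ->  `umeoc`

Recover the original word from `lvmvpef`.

In cutlery: c→j is +7, u→c is +8, t→c is +9, l→v is +10 — the shift increases by 1 each position. Letter i (0-indexed) is shifted by i+7, so successive shifts are 7, 8, 9, ….
Decoding lvmvpef: l−7=e, v−8=n, m−9=d, v−10=l, p−11=e, e−12=s, f−13=s.

endless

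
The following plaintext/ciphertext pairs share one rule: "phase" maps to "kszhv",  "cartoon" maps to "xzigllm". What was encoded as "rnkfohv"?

impulse

Each pair mirrors across the alphabet (p↔k, h↔s, a↔z): positions sum to 25. Each letter is replaced by its mirror in the alphabet: a↔z, b↔y, c↔x, and so on (the Atbash cipher).
Decoding rnkfohv: r↔i, n↔m, k↔p, f↔u, o↔l, h↔s, v↔e.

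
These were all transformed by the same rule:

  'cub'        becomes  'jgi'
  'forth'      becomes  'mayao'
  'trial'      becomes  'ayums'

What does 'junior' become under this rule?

The rule splits by letter class: vowels +12, consonants +7.
For junior: j(cons)+7=q, u(vowel)+12=g, n(cons)+7=u, i(vowel)+12=u, o(vowel)+12=a, r(cons)+7=y.

qguuay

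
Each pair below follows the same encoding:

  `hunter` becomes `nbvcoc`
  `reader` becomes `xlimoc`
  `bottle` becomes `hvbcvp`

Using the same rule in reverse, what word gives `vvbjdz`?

potato

Letter i (0-indexed) is shifted by i+6, so successive shifts are 6, 7, 8, ….
Undoing it on vvbjdz: v−6=p, v−7=o, b−8=t, j−9=a, d−10=t, z−11=o.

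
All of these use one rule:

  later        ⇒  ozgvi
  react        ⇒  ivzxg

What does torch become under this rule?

glixs

This is the alphabet-reversal cipher (Atbash): a becomes z, b becomes y, etc.
Applying it to torch: t↔g, o↔l, r↔i, c↔x, h↔s.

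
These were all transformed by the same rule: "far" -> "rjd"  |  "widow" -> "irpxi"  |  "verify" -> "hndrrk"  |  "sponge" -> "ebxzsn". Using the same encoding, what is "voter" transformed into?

hxfnd

The shift depends on letter class: consonant f→r is +12, but vowel a→j is +9. Two shifts are in play — +9 for a/e/i/o/u, +12 for every other letter.
For voter: v(cons)+12=h, o(vowel)+9=x, t(cons)+12=f, e(vowel)+9=n, r(cons)+12=d.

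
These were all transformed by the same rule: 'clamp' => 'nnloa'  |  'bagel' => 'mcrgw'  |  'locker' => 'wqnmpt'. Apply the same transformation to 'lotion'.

Shifts by position in clamp: pos 0: c→n (+11), pos 1: l→n (+2), pos 2: a→l (+11), pos 3: m→o (+2) — repeating every 2. The shifts repeat in a cycle of length 2: positions 0,1,… shift by +11, +2, then the pattern repeats.
On lotion: l+11=w, o+2=q, t+11=e, i+2=k, o+11=z, n+2=p.

wqekzp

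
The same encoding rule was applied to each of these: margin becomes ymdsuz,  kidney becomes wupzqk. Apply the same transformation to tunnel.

fgzzqx

Compare letters: m→y is +12, a→m is +12, r→d is +12 — a constant shift. This is a Caesar cipher with shift 12.
Applying it to tunnel: t+12=f, u+12=g, n+12=z, n+12=z, e+12=q, l+12=x.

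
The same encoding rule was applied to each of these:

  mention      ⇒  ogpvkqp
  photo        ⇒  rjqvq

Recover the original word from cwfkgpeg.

audience

It's a constant shift of +2 (ROT2).
Reversing it on cwfkgpeg: c−2=a, w−2=u, f−2=d, k−2=i, g−2=e, p−2=n, e−2=c, g−2=e.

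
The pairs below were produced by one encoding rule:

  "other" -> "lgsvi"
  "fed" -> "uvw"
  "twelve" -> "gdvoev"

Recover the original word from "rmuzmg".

This is the alphabet-reversal cipher (Atbash): a becomes z, b becomes y, etc.
Decoding rmuzmg: r↔i, m↔n, u↔f, z↔a, m↔n, g↔t.

infant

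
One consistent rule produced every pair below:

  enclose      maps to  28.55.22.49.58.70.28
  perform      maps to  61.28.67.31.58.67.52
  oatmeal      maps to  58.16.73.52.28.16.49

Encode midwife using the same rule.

52.40.25.82.40.31.28

e(#5)→28 and n(#14)→55: differences scale by 3, so n = 3·pos + 13. The formula is n = 3×(alphabet index, a=1) + 13.
On midwife: m=13→52, i=9→40, d=4→25, w=23→82, i=9→40, f=6→31, e=5→28.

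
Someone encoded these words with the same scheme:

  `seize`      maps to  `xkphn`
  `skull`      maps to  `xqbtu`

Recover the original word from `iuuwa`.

donor

In seize: s→x is +5, e→k is +6, i→p is +7, z→h is +8 — the shift increases by 1 each position. Letter i (0-indexed) is shifted by i+5, so successive shifts are 5, 6, 7, ….
Undoing it on iuuwa: i−5=d, u−6=o, u−7=n, w−8=o, a−9=r.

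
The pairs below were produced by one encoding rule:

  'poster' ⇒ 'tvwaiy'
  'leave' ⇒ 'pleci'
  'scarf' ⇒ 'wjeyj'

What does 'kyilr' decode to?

Shifts by position in poster: pos 0: p→t (+4), pos 1: o→v (+7), pos 2: s→w (+4), pos 3: t→a (+7) — repeating every 2. The shifts repeat in a cycle of length 2: positions 0,1,… shift by +4, +7, then the pattern repeats.
Undoing it on kyilr: k−4=g, y−7=r, i−4=e, l−7=e, r−4=n.

green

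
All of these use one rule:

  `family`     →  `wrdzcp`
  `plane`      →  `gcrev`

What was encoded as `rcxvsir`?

It's a constant shift of +17 (ROT17).
Undoing it on rcxvsir: r−17=a, c−17=l, x−17=g, v−17=e, s−17=b, i−17=r, r−17=a.

algebra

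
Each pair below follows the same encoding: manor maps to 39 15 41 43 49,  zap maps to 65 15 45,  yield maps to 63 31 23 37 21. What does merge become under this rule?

39 23 49 27 23

m(#13)→39 and a(#1)→15: differences scale by 2, so n = 2·pos + 13. Each letter becomes 2×(its alphabet position, a=1..z=26) + 13.
On merge: m=13→39, e=5→23, r=18→49, g=7→27, e=5→23.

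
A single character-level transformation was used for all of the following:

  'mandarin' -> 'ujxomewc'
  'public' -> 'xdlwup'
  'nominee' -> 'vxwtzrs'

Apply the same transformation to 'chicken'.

In mandarin: m→u is +8, a→j is +9, n→x is +10, d→o is +11 — the shift increases by 1 each position. The shift increases by 1 at each position, starting from +8: 8, 9, 10, ….
On chicken: c+8=k, h+9=q, i+10=s, c+11=n, k+12=w, e+13=r, n+14=b.

kqsnwrb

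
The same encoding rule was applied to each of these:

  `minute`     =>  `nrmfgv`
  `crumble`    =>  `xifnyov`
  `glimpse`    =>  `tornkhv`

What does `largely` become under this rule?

This is the alphabet-reversal cipher (Atbash): a becomes z, b becomes y, etc.
On largely: l↔o, a↔z, r↔i, g↔t, e↔v, l↔o, y↔b.

ozitvob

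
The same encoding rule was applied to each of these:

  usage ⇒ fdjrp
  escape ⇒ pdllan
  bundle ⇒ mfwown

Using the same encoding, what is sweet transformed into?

Shifts by position in usage: pos 0: u→f (+11), pos 1: s→d (+11), pos 2: a→j (+9), pos 3: g→r (+11), pos 4: e→p (+11) — repeating every 3. The shifts repeat in a cycle of length 3: positions 0,1,… shift by +11, +11, +9, then the pattern repeats.
Applying it to sweet: s+11=d, w+11=h, e+9=n, e+11=p, t+11=e.

dhnpe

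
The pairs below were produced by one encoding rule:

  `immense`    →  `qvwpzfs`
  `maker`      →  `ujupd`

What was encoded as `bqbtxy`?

In immense: i→q is +8, m→v is +9, m→w is +10, e→p is +11 — the shift increases by 1 each position. Each letter shifts forward by (position + 8), i.e. 8, 9, 10, … — the shift grows by one for each successive letter.
Reversing it on bqbtxy: b−8=t, q−9=h, b−10=r, t−11=i, x−12=l, y−13=l.

thrill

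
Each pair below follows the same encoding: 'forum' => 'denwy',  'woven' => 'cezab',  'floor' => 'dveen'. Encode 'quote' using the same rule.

kweta

f(5)→d(3) and o(14)→e(4) fit y≡3x+14 (mod 26); the inverse of 3 mod 26 is 9. This is an affine cipher: with a=0,…,z=25, each position x becomes (3x+14) mod 26.
For quote: q(16)→3·16+14≡10=k; u(20)→3·20+14≡22=w; o(14)→3·14+14≡4=e; t(19)→3·19+14≡19=t; e(4)→3·4+14≡0=a (all mod 26).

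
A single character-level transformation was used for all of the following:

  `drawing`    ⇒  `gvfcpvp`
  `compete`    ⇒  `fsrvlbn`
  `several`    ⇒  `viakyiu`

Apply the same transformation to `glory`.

In drawing: d→g is +3, r→v is +4, a→f is +5, w→c is +6 — the shift increases by 1 each position. Each letter shifts forward by (position + 3), i.e. 3, 4, 5, … — the shift grows by one for each successive letter.
Applying it to glory: g+3=j, l+4=p, o+5=t, r+6=x, y+7=f.

jptxf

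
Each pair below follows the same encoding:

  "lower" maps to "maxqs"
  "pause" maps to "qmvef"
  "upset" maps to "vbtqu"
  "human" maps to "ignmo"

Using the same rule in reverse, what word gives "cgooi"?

The shifts repeat in a cycle of length 2: positions 0,1,… shift by +1, +12, then the pattern repeats.
Reversing it on cgooi: c−1=b, g−12=u, o−1=n, o−12=c, i−1=h.

bunch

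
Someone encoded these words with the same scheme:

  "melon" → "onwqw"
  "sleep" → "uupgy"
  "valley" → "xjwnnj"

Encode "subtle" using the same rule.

udmvup

Shifts by position in melon: pos 0: m→o (+2), pos 1: e→n (+9), pos 2: l→w (+11), pos 3: o→q (+2), pos 4: n→w (+9) — repeating every 3. It's a Vigenère-style cipher with numeric key [2,9,11]: position i shifts by key[i mod 3].
For subtle: s+2=u, u+9=d, b+11=m, t+2=v, l+9=u, e+11=p.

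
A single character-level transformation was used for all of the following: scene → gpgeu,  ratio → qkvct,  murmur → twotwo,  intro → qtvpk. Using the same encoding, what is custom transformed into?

The word is reversed, then every letter is shifted forward by 2.
For custom: reverse → motsuc; then shift: m+2=o, o+2=q, t+2=v, s+2=u, u+2=w, c+2=e.

oqvuwe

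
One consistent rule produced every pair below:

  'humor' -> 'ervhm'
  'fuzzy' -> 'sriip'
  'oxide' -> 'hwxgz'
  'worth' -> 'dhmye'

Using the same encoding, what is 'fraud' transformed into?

smbrg

h(7)→e(4) and u(20)→r(17) fit y≡19x+1 (mod 26); the inverse of 19 mod 26 is 11. Each letter's alphabet position (a=0..z=25) is mapped through 19·x+1 mod 26 — an affine cipher.
On fraud: f(5)→19·5+1≡18=s; r(17)→19·17+1≡12=m; a(0)→19·0+1≡1=b; u(20)→19·20+1≡17=r; d(3)→19·3+1≡6=g (all mod 26).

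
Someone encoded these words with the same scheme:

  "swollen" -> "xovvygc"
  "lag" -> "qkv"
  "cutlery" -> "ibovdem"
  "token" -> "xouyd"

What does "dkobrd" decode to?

threat

The output letters match the input read backwards, each shifted +10: swollen reversed is nellows. The word is reversed, then every letter is shifted forward by 10.
Undoing it on dkobrd: shift back: d−10=t, k−10=a, o−10=e, b−10=r, r−10=h, d−10=t → taerht; then reverse → threat.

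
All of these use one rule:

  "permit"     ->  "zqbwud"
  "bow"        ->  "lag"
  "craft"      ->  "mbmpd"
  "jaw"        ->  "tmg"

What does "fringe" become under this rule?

The rule splits by letter class: vowels +12, consonants +10.
Applying it to fringe: f(cons)+10=p, r(cons)+10=b, i(vowel)+12=u, n(cons)+10=x, g(cons)+10=q, e(vowel)+12=q.

pbuxqq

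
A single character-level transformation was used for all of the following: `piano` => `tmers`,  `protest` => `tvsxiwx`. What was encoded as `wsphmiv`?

soldier

Every letter moves 4 places later in the alphabet, wrapping around z→a.
Reversing it on wsphmiv: w−4=s, s−4=o, p−4=l, h−4=d, m−4=i, i−4=e, v−4=r.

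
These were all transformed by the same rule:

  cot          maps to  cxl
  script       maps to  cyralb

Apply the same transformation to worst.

cbaxf

The output letters match the input read backwards, each shifted +9: cot reversed is toc. Two steps: reverse the string, then apply a Caesar shift of +9.
Applying it to worst: reverse → tsrow; then shift: t+9=c, s+9=b, r+9=a, o+9=x, w+9=f.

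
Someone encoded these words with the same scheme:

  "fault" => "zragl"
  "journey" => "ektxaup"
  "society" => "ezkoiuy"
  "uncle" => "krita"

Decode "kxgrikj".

The output letters match the input read backwards, each shifted +6: fault reversed is tluaf. Two steps: reverse the string, then apply a Caesar shift of +6.
Reversing it on kxgrikj: shift back: k−6=e, x−6=r, g−6=a, r−6=l, i−6=c, k−6=e, j−6=d → eralced; then reverse → declare.

declare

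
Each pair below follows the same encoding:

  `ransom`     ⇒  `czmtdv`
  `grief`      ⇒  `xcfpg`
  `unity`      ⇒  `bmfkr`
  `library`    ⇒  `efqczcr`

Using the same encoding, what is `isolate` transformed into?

r(17)→c(2) and a(0)→z(25) fit y≡17x+25 (mod 26); the inverse of 17 mod 26 is 23. Treating letters as 0–25, the rule is x ↦ 17x + 25 (mod 26).
On isolate: i(8)→17·8+25≡5=f; s(18)→17·18+25≡19=t; o(14)→17·14+25≡3=d; l(11)→17·11+25≡4=e; a(0)→17·0+25≡25=z; t(19)→17·19+25≡10=k; e(4)→17·4+25≡15=p (all mod 26).

ftdezkp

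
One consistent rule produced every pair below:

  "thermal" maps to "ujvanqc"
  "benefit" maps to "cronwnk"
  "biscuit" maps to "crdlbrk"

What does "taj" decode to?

The output letters match the input read backwards, each shifted +9: thermal reversed is lamreht. Two steps: reverse the string, then apply a Caesar shift of +9.
Undoing it on taj: shift back: t−9=k, a−9=r, j−9=a → kra; then reverse → ark.

ark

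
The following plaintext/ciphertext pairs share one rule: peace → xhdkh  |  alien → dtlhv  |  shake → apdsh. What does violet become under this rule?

dlrthb

The shift depends on letter class: consonant p→x is +8, but vowel e→h is +3. The rule splits by letter class: vowels +3, consonants +8.
Applying it to violet: v(cons)+8=d, i(vowel)+3=l, o(vowel)+3=r, l(cons)+8=t, e(vowel)+3=h, t(cons)+8=b.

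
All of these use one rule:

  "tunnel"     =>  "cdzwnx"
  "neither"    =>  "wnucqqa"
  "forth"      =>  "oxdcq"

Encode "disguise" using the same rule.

mrepdubn

Shifts by position in tunnel: pos 0: t→c (+9), pos 1: u→d (+9), pos 2: n→z (+12), pos 3: n→w (+9), pos 4: e→n (+9), pos 5: l→x (+12) — repeating every 3. The shifts repeat in a cycle of length 3: positions 0,1,… shift by +9, +9, +12, then the pattern repeats.
For disguise: d+9=m, i+9=r, s+12=e, g+9=p, u+9=d, i+12=u, s+9=b, e+9=n.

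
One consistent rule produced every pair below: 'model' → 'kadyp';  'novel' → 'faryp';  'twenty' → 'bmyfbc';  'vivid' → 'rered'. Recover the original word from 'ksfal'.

Treating letters as 0–25, the rule is x ↦ 21x + 18 (mod 26).
Undoing it on ksfal: k(10)→5·(10−18)≡12=m; s(18)→5·(18−18)≡0=a; f(5)→5·(5−18)≡13=n; a(0)→5·(0−18)≡14=o; l(11)→5·(11−18)≡17=r (all mod 26).

manor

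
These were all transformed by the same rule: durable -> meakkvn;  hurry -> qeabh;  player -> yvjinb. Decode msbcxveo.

dissolve

The shifts repeat in a cycle of length 2: positions 0,1,… shift by +9, +10, then the pattern repeats.
Undoing it on msbcxveo: m−9=d, s−10=i, b−9=s, c−10=s, x−9=o, v−10=l, e−9=v, o−10=e.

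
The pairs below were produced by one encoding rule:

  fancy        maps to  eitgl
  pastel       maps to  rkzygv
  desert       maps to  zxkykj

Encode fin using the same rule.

tol

The output letters match the input read backwards, each shifted +6: fancy reversed is ycnaf. The word is reversed, then every letter is shifted forward by 6.
For fin: reverse → nif; then shift: n+6=t, i+6=o, f+6=l.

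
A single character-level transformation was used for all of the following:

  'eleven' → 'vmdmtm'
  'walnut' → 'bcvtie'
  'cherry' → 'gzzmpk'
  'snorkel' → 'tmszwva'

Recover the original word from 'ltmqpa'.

shield

Read the word backwards and shift each letter +8.
Reversing it on ltmqpa: shift back: l−8=d, t−8=l, m−8=e, q−8=i, p−8=h, a−8=s → dleihs; then reverse → shield.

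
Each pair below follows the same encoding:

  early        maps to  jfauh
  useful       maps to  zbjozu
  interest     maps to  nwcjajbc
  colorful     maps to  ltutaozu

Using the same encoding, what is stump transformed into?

The shift depends on letter class: consonant r→a is +9, but vowel e→j is +5. The rule splits by letter class: vowels +5, consonants +9.
For stump: s(cons)+9=b, t(cons)+9=c, u(vowel)+5=z, m(cons)+9=v, p(cons)+9=y.

bczvy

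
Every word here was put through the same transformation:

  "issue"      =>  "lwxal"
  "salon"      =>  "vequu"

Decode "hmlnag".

eighty

In issue: i→l is +3, s→w is +4, s→x is +5, u→a is +6 — the shift increases by 1 each position. The shift increases by 1 at each position, starting from +3: 3, 4, 5, ….
Decoding hmlnag: h−3=e, m−4=i, l−5=g, n−6=h, a−7=t, g−8=y.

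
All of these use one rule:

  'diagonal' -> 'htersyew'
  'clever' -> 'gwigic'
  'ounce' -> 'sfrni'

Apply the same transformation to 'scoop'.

wnszt

It's a Vigenère-style cipher with numeric key [4,11]: position i shifts by key[i mod 2].
Applying it to scoop: s+4=w, c+11=n, o+4=s, o+11=z, p+4=t.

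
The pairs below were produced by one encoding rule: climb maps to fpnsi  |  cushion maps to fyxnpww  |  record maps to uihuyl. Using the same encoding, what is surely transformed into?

vywksg

Each letter shifts forward by (position + 3), i.e. 3, 4, 5, … — the shift grows by one for each successive letter.
Applying it to surely: s+3=v, u+4=y, r+5=w, e+6=k, l+7=s, y+8=g.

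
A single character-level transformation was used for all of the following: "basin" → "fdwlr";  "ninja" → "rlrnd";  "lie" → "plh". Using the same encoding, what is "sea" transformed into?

The shift depends on letter class: consonant b→f is +4, but vowel a→d is +3. Vowels shift forward by 3 and consonants shift forward by 4.
On sea: s(cons)+4=w, e(vowel)+3=h, a(vowel)+3=d.

whd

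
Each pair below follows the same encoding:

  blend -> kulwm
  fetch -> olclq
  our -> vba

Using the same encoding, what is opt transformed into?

The shift depends on letter class: consonant b→k is +9, but vowel e→l is +7. Vowels shift forward by 7 and consonants shift forward by 9.
Applying it to opt: o(vowel)+7=v, p(cons)+9=y, t(cons)+9=c.

vyc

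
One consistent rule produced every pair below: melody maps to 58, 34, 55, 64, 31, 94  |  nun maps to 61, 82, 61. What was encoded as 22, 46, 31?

The formula is n = 3×(alphabet index, a=1) + 19.
Undoing it on 22, 46, 31: 22→(22−19)÷3=1=a, 46→(46−19)÷3=9=i, 31→(31−19)÷3=4=d.

aid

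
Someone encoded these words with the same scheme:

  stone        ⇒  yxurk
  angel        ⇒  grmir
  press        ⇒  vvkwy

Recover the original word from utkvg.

It's a Vigenère-style cipher with numeric key [6,4]: position i shifts by key[i mod 2].
Decoding utkvg: u−6=o, t−4=p, k−6=e, v−4=r, g−6=a.

opera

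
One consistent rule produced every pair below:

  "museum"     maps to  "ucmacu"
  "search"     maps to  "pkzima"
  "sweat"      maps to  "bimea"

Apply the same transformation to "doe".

mwl

The output letters match the input read backwards, each shifted +8: museum reversed is muesum. The word is reversed, then every letter is shifted forward by 8.
On doe: reverse → eod; then shift: e+8=m, o+8=w, d+8=l.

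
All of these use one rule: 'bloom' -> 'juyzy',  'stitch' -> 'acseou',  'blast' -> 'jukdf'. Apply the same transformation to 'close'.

In bloom: b→j is +8, l→u is +9, o→y is +10, o→z is +11 — the shift increases by 1 each position. Each letter shifts forward by (position + 8), i.e. 8, 9, 10, … — the shift grows by one for each successive letter.
For close: c+8=k, l+9=u, o+10=y, s+11=d, e+12=q.

kuydq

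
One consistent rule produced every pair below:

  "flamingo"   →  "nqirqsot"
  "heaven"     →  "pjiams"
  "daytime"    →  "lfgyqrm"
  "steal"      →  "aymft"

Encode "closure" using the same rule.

The shifts repeat in a cycle of length 2: positions 0,1,… shift by +8, +5, then the pattern repeats.
On closure: c+8=k, l+5=q, o+8=w, s+5=x, u+8=c, r+5=w, e+8=m.

kqwxcwm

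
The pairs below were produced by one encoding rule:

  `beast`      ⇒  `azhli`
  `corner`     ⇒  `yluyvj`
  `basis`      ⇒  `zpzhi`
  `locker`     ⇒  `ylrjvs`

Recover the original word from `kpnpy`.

rigid

The output letters match the input read backwards, each shifted +7: beast reversed is tsaeb. The word is reversed, then every letter is shifted forward by 7.
Undoing it on kpnpy: shift back: k−7=d, p−7=i, n−7=g, p−7=i, y−7=r → digir; then reverse → rigid.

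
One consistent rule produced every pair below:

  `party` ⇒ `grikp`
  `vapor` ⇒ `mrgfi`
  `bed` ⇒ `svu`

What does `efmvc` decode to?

It's a constant shift of +17 (ROT17).
Undoing it on efmvc: e−17=n, f−17=o, m−17=v, v−17=e, c−17=l.

novel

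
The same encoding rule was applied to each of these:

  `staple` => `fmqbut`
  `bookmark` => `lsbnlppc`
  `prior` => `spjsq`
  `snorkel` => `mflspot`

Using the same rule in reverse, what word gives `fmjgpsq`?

The output letters match the input read backwards, each shifted +1: staple reversed is elpats. The word is reversed, then every letter is shifted forward by 1.
Decoding fmjgpsq: shift back: f−1=e, m−1=l, j−1=i, g−1=f, p−1=o, s−1=r, q−1=p → eliforp; then reverse → profile.

profile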